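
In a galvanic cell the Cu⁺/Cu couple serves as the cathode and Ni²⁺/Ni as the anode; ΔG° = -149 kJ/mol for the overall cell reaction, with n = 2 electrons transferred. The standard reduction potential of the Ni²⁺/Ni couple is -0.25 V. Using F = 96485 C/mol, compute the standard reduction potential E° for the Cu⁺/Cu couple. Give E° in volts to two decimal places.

E°cell = −ΔG°/(nF) = −(-149×10³)/((2)(96485)) = +0.772 V.
Since Cu⁺/Cu is the cathode and Ni²⁺/Ni the anode, E°cell = E°(Cu⁺/Cu) − E°(Ni²⁺/Ni).
So E°(Cu⁺/Cu) = E°cell + E°(Ni²⁺/Ni) = +0.772 + (-0.25) = +0.52 V.

+0.52 V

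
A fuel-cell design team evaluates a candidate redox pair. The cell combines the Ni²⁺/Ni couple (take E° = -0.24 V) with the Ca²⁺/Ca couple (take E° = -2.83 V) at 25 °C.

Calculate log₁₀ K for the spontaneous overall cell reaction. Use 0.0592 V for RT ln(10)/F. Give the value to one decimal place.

Cathode: Ni²⁺/Ni; anode: Ca²⁺/Ca. E°cell = +2.59 V, n = 2.
log K = nE°cell / 0.0592 = (2)(+2.59) / 0.0592 = 87.5.

87.5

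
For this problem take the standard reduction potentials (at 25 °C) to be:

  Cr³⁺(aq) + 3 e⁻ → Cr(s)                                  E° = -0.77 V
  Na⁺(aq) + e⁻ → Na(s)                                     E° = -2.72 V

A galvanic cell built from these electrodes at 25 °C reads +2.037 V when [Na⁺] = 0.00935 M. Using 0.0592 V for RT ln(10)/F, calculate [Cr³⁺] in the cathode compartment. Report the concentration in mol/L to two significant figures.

0.021 M

Cr³⁺/Cr is the cathode, Na⁺/Na the anode: E°cell = +1.95 V, n = 3.
Overall reaction: Cr³⁺(aq) + 3 Na(s) → Cr(s) + 3 Na⁺(aq); Q = [Na⁺]^3/[Cr³⁺]^1.
From E = E° − (0.0592/n) log Q: log Q = (E° − E)·n/0.0592 = (+1.95 − (+2.037))·3/0.0592 = -4.4088.
So 1·log[Cr³⁺] = 3·log(0.00935) − log Q = -6.0876 − (-4.4088) = -1.6788; [Cr³⁺] = 10^(-1.6788) ≈ 0.021 M.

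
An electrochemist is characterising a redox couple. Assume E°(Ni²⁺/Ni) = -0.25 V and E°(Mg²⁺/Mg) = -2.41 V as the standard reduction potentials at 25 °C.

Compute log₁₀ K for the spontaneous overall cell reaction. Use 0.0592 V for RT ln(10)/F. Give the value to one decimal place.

Cathode: Ni²⁺/Ni; anode: Mg²⁺/Mg. E°cell = +2.16 V, n = 2.
log K = nE°cell / 0.0592 = (2)(+2.16) / 0.0592 = 73.0.

73.0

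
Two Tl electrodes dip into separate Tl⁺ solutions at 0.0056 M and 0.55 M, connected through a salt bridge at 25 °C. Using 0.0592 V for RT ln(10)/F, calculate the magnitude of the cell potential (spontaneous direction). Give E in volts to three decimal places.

For a concentration cell E°cell = 0. The 0.55 M side is the cathode (reduction is favoured where [Tl⁺] is higher).
With n = 1, E = −(0.0592/1) log([Tl⁺]ₐₙ/[Tl⁺]꜀ₐₜ) = −(0.0592/1) log(0.0056/0.55) = −(0.0592/1)(-1.992) = +0.118 V.

+0.118 V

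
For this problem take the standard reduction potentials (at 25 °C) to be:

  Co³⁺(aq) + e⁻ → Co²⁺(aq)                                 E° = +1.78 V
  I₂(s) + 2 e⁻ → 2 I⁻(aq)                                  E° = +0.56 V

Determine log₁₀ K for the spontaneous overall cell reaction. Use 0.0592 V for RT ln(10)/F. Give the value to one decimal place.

41.2

Cathode: Co³⁺/Co²⁺; anode: I₂/I⁻. E°cell = +1.22 V, n = 2.
log K = nE°cell / 0.0592 = (2)(+1.22) / 0.0592 = 41.2.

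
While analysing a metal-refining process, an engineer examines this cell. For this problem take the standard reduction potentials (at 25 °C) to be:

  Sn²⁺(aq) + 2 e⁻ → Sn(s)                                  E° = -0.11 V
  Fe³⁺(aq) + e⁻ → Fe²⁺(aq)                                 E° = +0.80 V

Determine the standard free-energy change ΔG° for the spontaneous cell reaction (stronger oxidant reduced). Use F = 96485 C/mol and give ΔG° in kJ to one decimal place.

Fe³⁺/Fe²⁺ (E° = +0.80 V) is the cathode; Sn²⁺/Sn (E° = -0.11 V) is the anode, so E°cell = +0.91 V.
Balancing electrons gives n = 2 (lcm of 1 and 2).
ΔG° = −nFE° = −(2)(96485)(+0.91) = -175,603 J = -175.6 kJ.

-175.6 kJ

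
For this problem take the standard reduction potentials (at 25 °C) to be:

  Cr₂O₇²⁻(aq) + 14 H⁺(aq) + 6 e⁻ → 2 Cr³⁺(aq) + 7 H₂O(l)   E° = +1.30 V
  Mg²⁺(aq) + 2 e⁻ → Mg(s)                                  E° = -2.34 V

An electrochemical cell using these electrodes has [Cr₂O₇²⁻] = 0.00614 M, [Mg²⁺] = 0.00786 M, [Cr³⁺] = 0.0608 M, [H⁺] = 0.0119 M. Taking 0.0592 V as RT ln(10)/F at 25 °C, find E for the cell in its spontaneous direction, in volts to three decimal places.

+3.439 V

Cr₂O₇²⁻/Cr³⁺ is the cathode (higher E°), Mg²⁺/Mg the anode: E°cell = +1.30 − (-2.34) = +3.64 V, n = 6.
Overall: Cr₂O₇²⁻(aq) + 14 H⁺(aq) + 3 Mg(s) → 2 Cr³⁺(aq) + 7 H₂O(l) + 3 Mg²⁺(aq)
Q = [Cr³⁺]^2·[Mg²⁺]^3 / ([Cr₂O₇²⁻]·[H⁺]^14); log Q = 20.408.
E = E° − (0.0592/n) log Q = +3.64 − (0.0592/6)(20.408) = +3.439 V.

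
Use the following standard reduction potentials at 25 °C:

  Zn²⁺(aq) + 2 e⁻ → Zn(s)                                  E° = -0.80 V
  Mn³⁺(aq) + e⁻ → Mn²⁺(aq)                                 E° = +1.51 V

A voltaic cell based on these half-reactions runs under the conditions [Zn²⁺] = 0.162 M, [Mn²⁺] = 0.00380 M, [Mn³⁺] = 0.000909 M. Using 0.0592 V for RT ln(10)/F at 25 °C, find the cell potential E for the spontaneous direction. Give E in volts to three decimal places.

+2.297 V

Mn³⁺/Mn²⁺ is the cathode (higher E°), Zn²⁺/Zn the anode: E°cell = +1.51 − (-0.80) = +2.31 V, n = 2.
Overall: 2 Mn³⁺(aq) + Zn(s) → 2 Mn²⁺(aq) + Zn²⁺(aq)
Q = [Mn²⁺]^2·[Zn²⁺] / ([Mn³⁺]^2); log Q = 0.452.
E = E° − (0.0592/n) log Q = +2.31 − (0.0592/2)(0.452) = +2.297 V.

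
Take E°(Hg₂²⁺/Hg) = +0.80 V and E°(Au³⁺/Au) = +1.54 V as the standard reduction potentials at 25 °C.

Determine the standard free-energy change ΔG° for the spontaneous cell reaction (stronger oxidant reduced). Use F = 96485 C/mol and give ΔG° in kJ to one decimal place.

Au³⁺/Au (E° = +1.54 V) is the cathode; Hg₂²⁺/Hg (E° = +0.80 V) is the anode, so E°cell = +0.74 V.
Balancing electrons gives n = 6 (lcm of 3 and 2).
ΔG° = −nFE° = −(6)(96485)(+0.74) = -428,393 J = -428.4 kJ.

-428.4 kJ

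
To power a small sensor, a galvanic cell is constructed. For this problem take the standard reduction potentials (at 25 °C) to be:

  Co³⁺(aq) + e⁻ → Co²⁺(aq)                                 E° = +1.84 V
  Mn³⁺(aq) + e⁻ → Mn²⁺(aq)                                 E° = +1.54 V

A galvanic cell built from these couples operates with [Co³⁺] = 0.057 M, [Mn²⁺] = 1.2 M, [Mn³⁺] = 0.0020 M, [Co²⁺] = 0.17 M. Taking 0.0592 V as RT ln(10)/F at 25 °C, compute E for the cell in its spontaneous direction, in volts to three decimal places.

Co³⁺/Co²⁺ is the cathode (higher E°), Mn³⁺/Mn²⁺ the anode: E°cell = +1.84 − (+1.54) = +0.30 V, n = 1.
Overall: Co³⁺(aq) + Mn²⁺(aq) → Co²⁺(aq) + Mn³⁺(aq)
Q = [Co²⁺]·[Mn³⁺] / ([Co³⁺]·[Mn²⁺]); log Q = -2.304.
E = E° − (0.0592/n) log Q = +0.30 − (0.0592/1)(-2.304) = +0.436 V.

+0.436 V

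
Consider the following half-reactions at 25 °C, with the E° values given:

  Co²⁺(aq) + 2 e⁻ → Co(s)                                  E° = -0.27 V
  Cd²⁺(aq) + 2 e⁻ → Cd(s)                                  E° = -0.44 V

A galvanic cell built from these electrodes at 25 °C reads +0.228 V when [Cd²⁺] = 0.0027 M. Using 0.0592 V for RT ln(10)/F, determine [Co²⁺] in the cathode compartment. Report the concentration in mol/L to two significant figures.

Co²⁺/Co is the cathode, Cd²⁺/Cd the anode: E°cell = +0.17 V, n = 2.
Overall reaction: Co²⁺(aq) + Cd(s) → Co(s) + Cd²⁺(aq); Q = [Cd²⁺]^1/[Co²⁺]^1.
From E = E° − (0.0592/n) log Q: log Q = (E° − E)·n/0.0592 = (+0.17 − (+0.228))·2/0.0592 = -1.9595.
So 1·log[Co²⁺] = 1·log(0.0027) − log Q = -2.5686 − (-1.9595) = -0.6091; [Co²⁺] = 10^(-0.6091) ≈ 0.25 M.

0.25 M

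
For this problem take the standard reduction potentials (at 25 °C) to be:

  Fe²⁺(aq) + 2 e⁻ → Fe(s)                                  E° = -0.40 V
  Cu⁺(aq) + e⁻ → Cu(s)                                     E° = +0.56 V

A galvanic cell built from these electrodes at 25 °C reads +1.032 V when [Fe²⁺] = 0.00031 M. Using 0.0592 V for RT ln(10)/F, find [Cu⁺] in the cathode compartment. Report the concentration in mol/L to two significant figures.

0.29 M

Cu⁺/Cu is the cathode, Fe²⁺/Fe the anode: E°cell = +0.96 V, n = 2.
Overall reaction: 2 Cu⁺(aq) + Fe(s) → 2 Cu(s) + Fe²⁺(aq); Q = [Fe²⁺]^1/[Cu⁺]^2.
From E = E° − (0.0592/n) log Q: log Q = (E° − E)·n/0.0592 = (+0.96 − (+1.032))·2/0.0592 = -2.4324.
So 2·log[Cu⁺] = 1·log(0.00031) − log Q = -3.5086 − (-2.4324) = -1.0762; log[Cu⁺] = -1.0762 / 2 = -0.5381; [Cu⁺] = 10^(-0.5381) ≈ 0.29 M.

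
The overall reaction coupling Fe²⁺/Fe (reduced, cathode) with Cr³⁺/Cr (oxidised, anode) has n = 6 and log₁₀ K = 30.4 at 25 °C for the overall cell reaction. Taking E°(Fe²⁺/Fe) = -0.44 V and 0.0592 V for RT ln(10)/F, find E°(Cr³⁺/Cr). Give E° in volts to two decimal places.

-0.74 V

E°cell = (0.0592/n)·log K = (0.0592/6)(30.4) = +0.300 V.
Since Fe²⁺/Fe is the cathode and Cr³⁺/Cr the anode, E°cell = E°(Fe²⁺/Fe) − E°(Cr³⁺/Cr).
So E°(Cr³⁺/Cr) = E°(Fe²⁺/Fe) − E°cell = (-0.44) − (+0.300) = -0.74 V.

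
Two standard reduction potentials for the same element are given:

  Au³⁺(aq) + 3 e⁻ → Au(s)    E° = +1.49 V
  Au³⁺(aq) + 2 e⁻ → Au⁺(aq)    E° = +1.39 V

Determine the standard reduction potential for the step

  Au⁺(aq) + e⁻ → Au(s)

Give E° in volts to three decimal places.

Sequential free energies add, so n₃E°₃ = n₁E°₁ + n₂E°₂.
With n₃ = 3, and the known step contributing 2×(+1.39) V, the unknown satisfies 1·E° = 3×(+1.49) − 2×(+1.39) = +1.690.
E° = +1.690 / 1 = +1.690 V.

+1.690 V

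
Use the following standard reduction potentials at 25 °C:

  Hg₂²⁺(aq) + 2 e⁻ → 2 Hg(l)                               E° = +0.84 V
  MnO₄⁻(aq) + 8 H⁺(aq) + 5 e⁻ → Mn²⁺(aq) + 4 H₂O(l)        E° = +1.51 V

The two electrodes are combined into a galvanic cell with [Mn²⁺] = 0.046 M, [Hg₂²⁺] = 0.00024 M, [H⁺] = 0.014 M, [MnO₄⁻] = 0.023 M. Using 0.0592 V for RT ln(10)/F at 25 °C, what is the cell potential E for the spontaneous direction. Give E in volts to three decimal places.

MnO₄⁻/Mn²⁺ is the cathode (higher E°), Hg₂²⁺/Hg the anode: E°cell = +1.51 − (+0.84) = +0.67 V, n = 10.
Overall: 2 MnO₄⁻(aq) + 16 H⁺(aq) + 10 Hg(l) → 2 Mn²⁺(aq) + 8 H₂O(l) + 5 Hg₂²⁺(aq)
Q = [Mn²⁺]^2·[Hg₂²⁺]^5 / ([MnO₄⁻]^2·[H⁺]^16); log Q = 12.165.
E = E° − (0.0592/n) log Q = +0.67 − (0.0592/10)(12.165) = +0.598 V.

+0.598 V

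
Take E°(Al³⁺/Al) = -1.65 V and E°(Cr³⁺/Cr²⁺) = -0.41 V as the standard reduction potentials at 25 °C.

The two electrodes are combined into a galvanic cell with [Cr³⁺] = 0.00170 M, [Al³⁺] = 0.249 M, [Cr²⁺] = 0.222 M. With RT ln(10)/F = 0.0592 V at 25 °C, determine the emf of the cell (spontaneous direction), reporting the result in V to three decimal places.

+1.127 V

Cr³⁺/Cr²⁺ is the cathode (higher E°), Al³⁺/Al the anode: E°cell = -0.41 − (-1.65) = +1.24 V, n = 3.
Overall: 3 Cr³⁺(aq) + Al(s) → 3 Cr²⁺(aq) + Al³⁺(aq)
Q = [Cr²⁺]^3·[Al³⁺] / ([Cr³⁺]^3); log Q = 5.744.
E = E° − (0.0592/n) log Q = +1.24 − (0.0592/3)(5.744) = +1.127 V.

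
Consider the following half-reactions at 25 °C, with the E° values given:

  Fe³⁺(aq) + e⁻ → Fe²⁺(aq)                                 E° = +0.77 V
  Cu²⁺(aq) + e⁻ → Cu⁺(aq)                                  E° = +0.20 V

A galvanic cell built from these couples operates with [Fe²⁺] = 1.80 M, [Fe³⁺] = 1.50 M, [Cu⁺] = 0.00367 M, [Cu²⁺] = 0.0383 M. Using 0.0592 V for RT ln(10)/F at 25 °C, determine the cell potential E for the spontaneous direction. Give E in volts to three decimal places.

+0.505 V

Fe³⁺/Fe²⁺ is the cathode (higher E°), Cu²⁺/Cu⁺ the anode: E°cell = +0.77 − (+0.20) = +0.57 V, n = 1.
Overall: Fe³⁺(aq) + Cu⁺(aq) → Fe²⁺(aq) + Cu²⁺(aq)
Q = [Fe²⁺]·[Cu²⁺] / ([Fe³⁺]·[Cu⁺]); log Q = 1.098.
E = E° − (0.0592/n) log Q = +0.57 − (0.0592/1)(1.098) = +0.505 V.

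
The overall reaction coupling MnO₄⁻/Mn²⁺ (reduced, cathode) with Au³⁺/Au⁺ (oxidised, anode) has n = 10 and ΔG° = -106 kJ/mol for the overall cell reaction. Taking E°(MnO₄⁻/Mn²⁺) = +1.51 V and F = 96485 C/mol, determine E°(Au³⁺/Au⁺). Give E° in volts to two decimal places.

E°cell = −ΔG°/(nF) = −(-106×10³)/((10)(96485)) = +0.110 V.
Since MnO₄⁻/Mn²⁺ is the cathode and Au³⁺/Au⁺ the anode, E°cell = E°(MnO₄⁻/Mn²⁺) − E°(Au³⁺/Au⁺).
So E°(Au³⁺/Au⁺) = E°(MnO₄⁻/Mn²⁺) − E°cell = (+1.51) − (+0.110) = +1.40 V.

+1.40 V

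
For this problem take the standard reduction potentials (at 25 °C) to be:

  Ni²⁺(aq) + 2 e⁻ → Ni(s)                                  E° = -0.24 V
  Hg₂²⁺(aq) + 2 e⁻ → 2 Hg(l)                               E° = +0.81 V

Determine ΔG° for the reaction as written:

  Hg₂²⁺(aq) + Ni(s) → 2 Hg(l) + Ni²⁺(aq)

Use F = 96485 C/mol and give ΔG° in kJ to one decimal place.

-202.6 kJ

As written, Hg₂²⁺/Hg is reduced (cathode) and Ni²⁺/Ni is oxidised (anode), so E°cell = (+0.81) − (-0.24) = +1.05 V.
Balancing electrons gives n = 2.
ΔG° = −nFE° = −(2)(96485)(+1.05) = -202,618 J = -202.6 kJ.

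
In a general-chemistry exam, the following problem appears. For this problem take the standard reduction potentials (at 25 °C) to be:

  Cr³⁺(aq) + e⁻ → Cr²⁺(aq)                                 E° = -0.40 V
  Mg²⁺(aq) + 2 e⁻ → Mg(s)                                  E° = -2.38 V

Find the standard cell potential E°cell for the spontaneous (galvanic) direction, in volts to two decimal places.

The Cr³⁺/Cr²⁺ couple has the higher reduction potential, so it is the cathode; Mg²⁺/Mg is oxidised at the anode.
E°cell = E°(cathode) − E°(anode) = (-0.40) − (-2.38) = +1.98 V.

+1.98 V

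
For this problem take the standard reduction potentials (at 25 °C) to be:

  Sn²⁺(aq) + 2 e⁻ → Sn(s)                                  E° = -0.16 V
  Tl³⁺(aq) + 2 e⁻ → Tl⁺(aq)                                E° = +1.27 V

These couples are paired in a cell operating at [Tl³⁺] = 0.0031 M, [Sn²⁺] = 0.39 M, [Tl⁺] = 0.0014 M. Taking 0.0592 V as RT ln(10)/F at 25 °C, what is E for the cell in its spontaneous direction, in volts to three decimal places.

+1.452 V

Tl³⁺/Tl⁺ is the cathode (higher E°), Sn²⁺/Sn the anode: E°cell = +1.27 − (-0.16) = +1.43 V, n = 2.
Overall: Tl³⁺(aq) + Sn(s) → Tl⁺(aq) + Sn²⁺(aq)
Q = [Tl⁺]·[Sn²⁺] / ([Tl³⁺]); log Q = -0.754.
E = E° − (0.0592/n) log Q = +1.43 − (0.0592/2)(-0.754) = +1.452 V.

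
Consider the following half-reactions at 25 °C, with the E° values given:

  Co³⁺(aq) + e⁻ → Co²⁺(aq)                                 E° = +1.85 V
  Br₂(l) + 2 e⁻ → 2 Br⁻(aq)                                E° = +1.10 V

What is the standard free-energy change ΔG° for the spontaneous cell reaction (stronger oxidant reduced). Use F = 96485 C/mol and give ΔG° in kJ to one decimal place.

Co³⁺/Co²⁺ (E° = +1.85 V) is the cathode; Br₂/Br⁻ (E° = +1.10 V) is the anode, so E°cell = +0.75 V.
Balancing electrons gives n = 2 (lcm of 1 and 2).
ΔG° = −nFE° = −(2)(96485)(+0.75) = -144,728 J = -144.7 kJ.

-144.7 kJ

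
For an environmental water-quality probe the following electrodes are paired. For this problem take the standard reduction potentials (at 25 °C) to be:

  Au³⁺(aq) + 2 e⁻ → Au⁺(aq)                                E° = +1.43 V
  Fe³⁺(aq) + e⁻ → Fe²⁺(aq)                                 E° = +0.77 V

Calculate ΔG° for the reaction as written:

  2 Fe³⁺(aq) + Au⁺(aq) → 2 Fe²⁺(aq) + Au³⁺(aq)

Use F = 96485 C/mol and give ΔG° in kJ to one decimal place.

As written, Fe³⁺/Fe²⁺ is reduced (cathode) and Au³⁺/Au⁺ is oxidised (anode), so E°cell = (+0.77) − (+1.43) = -0.66 V.
Balancing electrons gives n = 2.
ΔG° = −nFE° = −(2)(96485)(-0.66) = 127,360 J = +127.4 kJ.

+127.4 kJ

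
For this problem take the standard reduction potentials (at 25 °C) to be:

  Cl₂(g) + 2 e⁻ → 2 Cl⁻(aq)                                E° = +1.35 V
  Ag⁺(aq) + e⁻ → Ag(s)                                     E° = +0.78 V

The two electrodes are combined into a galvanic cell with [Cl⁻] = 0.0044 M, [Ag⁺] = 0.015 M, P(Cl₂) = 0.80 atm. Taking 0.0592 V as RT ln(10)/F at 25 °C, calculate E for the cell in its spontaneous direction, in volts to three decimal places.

Cl₂/Cl⁻ is the cathode (higher E°), Ag⁺/Ag the anode: E°cell = +1.35 − (+0.78) = +0.57 V, n = 2.
Overall: Cl₂(g) + 2 Ag(s) → 2 Cl⁻(aq) + 2 Ag⁺(aq)
Q = [Cl⁻]^2·[Ag⁺]^2 / (P(Cl₂)); log Q = -8.264.
E = E° − (0.0592/n) log Q = +0.57 − (0.0592/2)(-8.264) = +0.815 V.

+0.815 V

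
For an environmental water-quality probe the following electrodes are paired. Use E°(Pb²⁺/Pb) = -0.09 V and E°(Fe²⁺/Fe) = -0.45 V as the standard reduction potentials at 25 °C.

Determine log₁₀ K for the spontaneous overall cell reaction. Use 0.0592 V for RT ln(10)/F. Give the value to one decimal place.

Cathode: Pb²⁺/Pb; anode: Fe²⁺/Fe. E°cell = +0.36 V, n = 2.
log K = nE°cell / 0.0592 = (2)(+0.36) / 0.0592 = 12.2.

12.2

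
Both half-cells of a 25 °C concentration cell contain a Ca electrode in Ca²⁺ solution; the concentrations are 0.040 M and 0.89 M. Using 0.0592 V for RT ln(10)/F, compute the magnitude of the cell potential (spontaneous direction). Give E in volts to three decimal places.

For a concentration cell E°cell = 0. The 0.89 M side is the cathode (reduction is favoured where [Ca²⁺] is higher).
With n = 2, E = −(0.0592/2) log([Ca²⁺]ₐₙ/[Ca²⁺]꜀ₐₜ) = −(0.0592/2) log(0.04/0.89) = −(0.0592/2)(-1.347) = +0.040 V.

+0.040 V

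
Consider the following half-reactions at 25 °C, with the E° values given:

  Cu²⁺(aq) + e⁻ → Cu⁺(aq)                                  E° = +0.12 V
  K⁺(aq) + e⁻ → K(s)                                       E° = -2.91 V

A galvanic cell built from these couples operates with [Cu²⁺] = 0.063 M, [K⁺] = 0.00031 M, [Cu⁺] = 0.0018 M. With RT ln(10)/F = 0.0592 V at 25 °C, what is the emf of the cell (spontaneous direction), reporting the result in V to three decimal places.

+3.329 V

Cu²⁺/Cu⁺ is the cathode (higher E°), K⁺/K the anode: E°cell = +0.12 − (-2.91) = +3.03 V, n = 1.
Overall: Cu²⁺(aq) + K(s) → Cu⁺(aq) + K⁺(aq)
Q = [Cu⁺]·[K⁺] / ([Cu²⁺]); log Q = -5.053.
E = E° − (0.0592/n) log Q = +3.03 − (0.0592/1)(-5.053) = +3.329 V.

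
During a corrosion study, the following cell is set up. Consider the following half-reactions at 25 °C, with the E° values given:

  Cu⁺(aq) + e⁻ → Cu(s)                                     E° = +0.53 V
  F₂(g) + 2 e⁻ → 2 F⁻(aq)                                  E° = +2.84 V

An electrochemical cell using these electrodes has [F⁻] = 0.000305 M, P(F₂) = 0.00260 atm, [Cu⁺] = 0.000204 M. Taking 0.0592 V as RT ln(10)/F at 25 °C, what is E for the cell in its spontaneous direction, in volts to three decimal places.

+2.660 V

F₂/F⁻ is the cathode (higher E°), Cu⁺/Cu the anode: E°cell = +2.84 − (+0.53) = +2.31 V, n = 2.
Overall: F₂(g) + 2 Cu(s) → 2 F⁻(aq) + 2 Cu⁺(aq)
Q = [F⁻]^2·[Cu⁺]^2 / (P(F₂)); log Q = -11.827.
E = E° − (0.0592/n) log Q = +2.31 − (0.0592/2)(-11.827) = +2.660 V.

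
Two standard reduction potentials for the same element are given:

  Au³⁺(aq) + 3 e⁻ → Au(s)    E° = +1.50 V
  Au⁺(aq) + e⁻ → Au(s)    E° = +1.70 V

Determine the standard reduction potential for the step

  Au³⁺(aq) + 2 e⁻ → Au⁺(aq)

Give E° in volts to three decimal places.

Sequential free energies add, so n₃E°₃ = n₁E°₁ + n₂E°₂.
With n₃ = 3, and the known step contributing 1×(+1.70) V, the unknown satisfies 2·E° = 3×(+1.50) − 1×(+1.70) = +2.800.
E° = +2.800 / 2 = +1.400 V.

+1.400 V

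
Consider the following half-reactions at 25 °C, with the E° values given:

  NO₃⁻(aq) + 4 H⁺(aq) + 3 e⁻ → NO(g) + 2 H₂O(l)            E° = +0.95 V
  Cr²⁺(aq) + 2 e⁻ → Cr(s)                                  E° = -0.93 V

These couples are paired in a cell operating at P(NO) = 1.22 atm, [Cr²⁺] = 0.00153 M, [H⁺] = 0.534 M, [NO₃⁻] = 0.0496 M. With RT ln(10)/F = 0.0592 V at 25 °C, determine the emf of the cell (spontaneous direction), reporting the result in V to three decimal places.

NO₃⁻/NO is the cathode (higher E°), Cr²⁺/Cr the anode: E°cell = +0.95 − (-0.93) = +1.88 V, n = 6.
Overall: 2 NO₃⁻(aq) + 8 H⁺(aq) + 3 Cr(s) → 2 NO(g) + 4 H₂O(l) + 3 Cr²⁺(aq)
Q = P(NO)^2·[Cr²⁺]^3 / ([NO₃⁻]^2·[H⁺]^8); log Q = -3.484.
E = E° − (0.0592/n) log Q = +1.88 − (0.0592/6)(-3.484) = +1.914 V.

+1.914 V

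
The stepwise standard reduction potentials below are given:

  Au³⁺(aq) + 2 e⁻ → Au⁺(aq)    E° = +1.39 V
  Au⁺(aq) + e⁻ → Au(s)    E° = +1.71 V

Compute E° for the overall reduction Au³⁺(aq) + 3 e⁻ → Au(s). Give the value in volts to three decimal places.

+1.497 V

Standard free energies of sequential steps add: ΔG°₃ = ΔG°₁ + ΔG°₂, so n₃E°₃ = n₁E°₁ + n₂E°₂.
E°₃ = (2×+1.39 + 1×+1.71) / 3 = (+4.490) / 3 = +1.497 V.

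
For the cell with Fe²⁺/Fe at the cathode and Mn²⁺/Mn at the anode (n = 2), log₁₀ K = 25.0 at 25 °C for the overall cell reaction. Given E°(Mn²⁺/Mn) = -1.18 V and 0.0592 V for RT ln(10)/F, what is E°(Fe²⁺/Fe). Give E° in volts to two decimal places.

E°cell = (0.0592/n)·log K = (0.0592/2)(25.0) = +0.740 V.
Since Fe²⁺/Fe is the cathode and Mn²⁺/Mn the anode, E°cell = E°(Fe²⁺/Fe) − E°(Mn²⁺/Mn).
So E°(Fe²⁺/Fe) = E°cell + E°(Mn²⁺/Mn) = +0.740 + (-1.18) = -0.44 V.

-0.44 V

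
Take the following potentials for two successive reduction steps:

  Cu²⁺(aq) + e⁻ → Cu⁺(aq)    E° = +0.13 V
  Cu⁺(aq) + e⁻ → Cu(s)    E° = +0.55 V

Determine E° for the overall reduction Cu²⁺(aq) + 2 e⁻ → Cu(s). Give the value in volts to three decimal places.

Since ΔG° = −nFE° is additive over sequential reductions, n₃E°₃ = n₁E°₁ + n₂E°₂.
E°₃ = (1×+0.13 + 1×+0.55) / 2 = (+0.680) / 2 = +0.340 V.

+0.340 V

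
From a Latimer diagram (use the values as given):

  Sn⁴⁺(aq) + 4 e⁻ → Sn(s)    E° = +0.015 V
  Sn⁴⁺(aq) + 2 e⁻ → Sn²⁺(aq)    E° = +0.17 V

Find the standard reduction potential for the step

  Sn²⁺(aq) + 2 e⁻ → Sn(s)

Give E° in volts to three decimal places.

Sequential free energies add, so n₃E°₃ = n₁E°₁ + n₂E°₂.
With n₃ = 4, and the known step contributing 2×(+0.17) V, the unknown satisfies 2·E° = 4×(+0.015) − 2×(+0.17) = -0.280.
E° = -0.280 / 2 = -0.140 V.

-0.140 V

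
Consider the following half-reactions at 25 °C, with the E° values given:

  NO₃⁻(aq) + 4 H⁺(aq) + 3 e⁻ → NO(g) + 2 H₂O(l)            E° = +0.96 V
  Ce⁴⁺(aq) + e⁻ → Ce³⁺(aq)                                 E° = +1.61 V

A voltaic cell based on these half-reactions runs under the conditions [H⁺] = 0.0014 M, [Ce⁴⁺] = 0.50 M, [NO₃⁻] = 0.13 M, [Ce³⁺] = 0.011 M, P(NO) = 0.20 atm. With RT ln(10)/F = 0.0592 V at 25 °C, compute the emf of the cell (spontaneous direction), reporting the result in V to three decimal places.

Ce⁴⁺/Ce³⁺ is the cathode (higher E°), NO₃⁻/NO the anode: E°cell = +1.61 − (+0.96) = +0.65 V, n = 3.
Overall: 3 Ce⁴⁺(aq) + NO(g) + 2 H₂O(l) → 3 Ce³⁺(aq) + NO₃⁻(aq) + 4 H⁺(aq)
Q = [Ce³⁺]^3·[NO₃⁻]·[H⁺]^4 / ([Ce⁴⁺]^3·P(NO)); log Q = -16.575.
E = E° − (0.0592/n) log Q = +0.65 − (0.0592/3)(-16.575) = +0.977 V.

+0.977 V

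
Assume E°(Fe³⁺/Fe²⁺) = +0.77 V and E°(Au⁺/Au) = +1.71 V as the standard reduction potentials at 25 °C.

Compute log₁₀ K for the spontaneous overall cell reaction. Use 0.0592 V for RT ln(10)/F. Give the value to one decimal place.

Cathode: Au⁺/Au; anode: Fe³⁺/Fe²⁺. E°cell = +0.94 V, n = 1.
log K = nE°cell / 0.0592 = (1)(+0.94) / 0.0592 = 15.9.

15.9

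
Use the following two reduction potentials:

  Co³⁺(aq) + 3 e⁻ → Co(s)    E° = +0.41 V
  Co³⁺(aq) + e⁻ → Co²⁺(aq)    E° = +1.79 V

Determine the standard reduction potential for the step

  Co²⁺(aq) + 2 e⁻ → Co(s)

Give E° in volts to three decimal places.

Sequential free energies add, so n₃E°₃ = n₁E°₁ + n₂E°₂.
With n₃ = 3, and the known step contributing 1×(+1.79) V, the unknown satisfies 2·E° = 3×(+0.41) − 1×(+1.79) = -0.560.
E° = -0.560 / 2 = -0.280 V.

-0.280 V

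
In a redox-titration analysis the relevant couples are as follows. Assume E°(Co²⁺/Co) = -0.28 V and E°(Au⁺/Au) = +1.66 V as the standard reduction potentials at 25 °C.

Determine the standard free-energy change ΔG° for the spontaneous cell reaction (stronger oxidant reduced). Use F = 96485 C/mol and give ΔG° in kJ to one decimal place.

Au⁺/Au (E° = +1.66 V) is the cathode; Co²⁺/Co (E° = -0.28 V) is the anode, so E°cell = +1.94 V.
Balancing electrons gives n = 2 (lcm of 1 and 2).
ΔG° = −nFE° = −(2)(96485)(+1.94) = -374,362 J = -374.4 kJ.

-374.4 kJ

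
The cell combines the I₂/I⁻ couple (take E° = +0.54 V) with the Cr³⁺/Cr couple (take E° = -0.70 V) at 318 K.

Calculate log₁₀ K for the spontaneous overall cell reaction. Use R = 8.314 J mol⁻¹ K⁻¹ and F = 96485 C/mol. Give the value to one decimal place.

117.9

Cathode: I₂/I⁻; anode: Cr³⁺/Cr. E°cell = (+0.54) − (-0.70) = +1.24 V, with n = 6.
ΔG° = −nFE° = −RT ln K, so ln K = nFE°/(RT) = (6)(96485)(+1.24) / ((8.314)(318)) = 271.516.
log₁₀ K = 271.516 / ln 10 = 117.9.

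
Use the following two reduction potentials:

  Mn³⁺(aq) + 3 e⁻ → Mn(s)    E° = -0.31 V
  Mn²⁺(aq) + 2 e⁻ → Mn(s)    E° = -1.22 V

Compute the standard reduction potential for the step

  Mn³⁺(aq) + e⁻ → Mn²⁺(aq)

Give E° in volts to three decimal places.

Sequential free energies add, so n₃E°₃ = n₁E°₁ + n₂E°₂.
With n₃ = 3, and the known step contributing 2×(-1.22) V, the unknown satisfies 1·E° = 3×(-0.31) − 2×(-1.22) = +1.510.
E° = +1.510 / 1 = +1.510 V.

+1.510 V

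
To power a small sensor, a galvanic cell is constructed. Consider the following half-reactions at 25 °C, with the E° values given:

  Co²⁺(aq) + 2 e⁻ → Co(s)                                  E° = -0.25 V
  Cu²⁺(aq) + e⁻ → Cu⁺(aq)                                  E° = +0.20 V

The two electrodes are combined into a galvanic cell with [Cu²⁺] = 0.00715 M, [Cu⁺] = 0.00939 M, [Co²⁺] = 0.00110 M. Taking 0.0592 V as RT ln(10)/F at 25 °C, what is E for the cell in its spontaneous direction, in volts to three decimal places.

+0.531 V

Cu²⁺/Cu⁺ is the cathode (higher E°), Co²⁺/Co the anode: E°cell = +0.20 − (-0.25) = +0.45 V, n = 2.
Overall: 2 Cu²⁺(aq) + Co(s) → 2 Cu⁺(aq) + Co²⁺(aq)
Q = [Cu⁺]^2·[Co²⁺] / ([Cu²⁺]^2); log Q = -2.722.
E = E° − (0.0592/n) log Q = +0.45 − (0.0592/2)(-2.722) = +0.531 V.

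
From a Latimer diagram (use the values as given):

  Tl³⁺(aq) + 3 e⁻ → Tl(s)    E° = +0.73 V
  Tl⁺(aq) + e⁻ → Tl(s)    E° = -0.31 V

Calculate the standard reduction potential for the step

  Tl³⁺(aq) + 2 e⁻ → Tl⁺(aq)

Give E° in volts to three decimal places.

+1.250 V

Sequential free energies add, so n₃E°₃ = n₁E°₁ + n₂E°₂.
With n₃ = 3, and the known step contributing 1×(-0.31) V, the unknown satisfies 2·E° = 3×(+0.73) − 1×(-0.31) = +2.500.
E° = +2.500 / 2 = +1.250 V.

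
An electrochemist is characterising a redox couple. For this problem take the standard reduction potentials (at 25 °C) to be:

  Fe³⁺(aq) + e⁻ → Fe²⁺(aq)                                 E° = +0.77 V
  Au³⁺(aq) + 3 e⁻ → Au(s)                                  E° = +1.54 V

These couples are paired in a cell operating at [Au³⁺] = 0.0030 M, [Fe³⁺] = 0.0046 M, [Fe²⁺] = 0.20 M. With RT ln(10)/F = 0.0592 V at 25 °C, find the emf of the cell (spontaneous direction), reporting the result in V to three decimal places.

Au³⁺/Au is the cathode (higher E°), Fe³⁺/Fe²⁺ the anode: E°cell = +1.54 − (+0.77) = +0.77 V, n = 3.
Overall: Au³⁺(aq) + 3 Fe²⁺(aq) → Au(s) + 3 Fe³⁺(aq)
Q = [Fe³⁺]^3 / ([Au³⁺]·[Fe²⁺]^3); log Q = -2.392.
E = E° − (0.0592/n) log Q = +0.77 − (0.0592/3)(-2.392) = +0.817 V.

+0.817 V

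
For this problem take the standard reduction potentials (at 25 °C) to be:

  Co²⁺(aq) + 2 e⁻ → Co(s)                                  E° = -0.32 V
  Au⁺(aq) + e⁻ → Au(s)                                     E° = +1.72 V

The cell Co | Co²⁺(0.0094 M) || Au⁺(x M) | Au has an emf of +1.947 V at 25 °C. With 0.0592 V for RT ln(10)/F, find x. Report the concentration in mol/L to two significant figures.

Au⁺/Au is the cathode, Co²⁺/Co the anode: E°cell = +2.04 V, n = 2.
Overall reaction: 2 Au⁺(aq) + Co(s) → 2 Au(s) + Co²⁺(aq); Q = [Co²⁺]^1/[Au⁺]^2.
From E = E° − (0.0592/n) log Q: log Q = (E° − E)·n/0.0592 = (+2.04 − (+1.947))·2/0.0592 = 3.1419.
So 2·log[Au⁺] = 1·log(0.0094) − log Q = -2.0269 − (3.1419) = -5.1688; log[Au⁺] = -5.1688 / 2 = -2.5844; [Au⁺] = 10^(-2.5844) ≈ 0.0026 M.

0.0026 M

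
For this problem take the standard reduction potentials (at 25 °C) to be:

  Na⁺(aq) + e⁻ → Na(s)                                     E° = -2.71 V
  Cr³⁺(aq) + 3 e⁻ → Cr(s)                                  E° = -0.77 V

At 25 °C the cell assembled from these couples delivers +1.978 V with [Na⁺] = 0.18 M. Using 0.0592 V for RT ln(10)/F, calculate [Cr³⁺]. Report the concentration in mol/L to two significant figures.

0.49 M

Cr³⁺/Cr is the cathode, Na⁺/Na the anode: E°cell = +1.94 V, n = 3.
Overall reaction: Cr³⁺(aq) + 3 Na(s) → Cr(s) + 3 Na⁺(aq); Q = [Na⁺]^3/[Cr³⁺]^1.
From E = E° − (0.0592/n) log Q: log Q = (E° − E)·n/0.0592 = (+1.94 − (+1.978))·3/0.0592 = -1.9257.
So 1·log[Cr³⁺] = 3·log(0.18) − log Q = -2.2342 − (-1.9257) = -0.3085; [Cr³⁺] = 10^(-0.3085) ≈ 0.49 M.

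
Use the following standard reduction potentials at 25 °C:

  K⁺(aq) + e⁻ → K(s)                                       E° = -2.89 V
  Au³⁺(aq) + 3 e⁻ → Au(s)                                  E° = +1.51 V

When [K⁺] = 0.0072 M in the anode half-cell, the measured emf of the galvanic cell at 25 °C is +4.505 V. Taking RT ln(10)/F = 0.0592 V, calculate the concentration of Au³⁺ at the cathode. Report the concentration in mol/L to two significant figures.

Au³⁺/Au is the cathode, K⁺/K the anode: E°cell = +4.40 V, n = 3.
Overall reaction: Au³⁺(aq) + 3 K(s) → Au(s) + 3 K⁺(aq); Q = [K⁺]^3/[Au³⁺]^1.
From E = E° − (0.0592/n) log Q: log Q = (E° − E)·n/0.0592 = (+4.40 − (+4.505))·3/0.0592 = -5.3209.
So 1·log[Au³⁺] = 3·log(0.0072) − log Q = -6.4280 − (-5.3209) = -1.1071; [Au³⁺] = 10^(-1.1071) ≈ 0.078 M.

0.078 M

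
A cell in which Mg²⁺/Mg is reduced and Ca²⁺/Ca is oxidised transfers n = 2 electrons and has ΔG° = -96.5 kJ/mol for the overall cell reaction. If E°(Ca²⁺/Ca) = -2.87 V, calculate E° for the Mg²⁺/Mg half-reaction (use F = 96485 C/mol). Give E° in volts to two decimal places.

E°cell = −ΔG°/(nF) = −(-96.5×10³)/((2)(96485)) = +0.500 V.
Since Mg²⁺/Mg is the cathode and Ca²⁺/Ca the anode, E°cell = E°(Mg²⁺/Mg) − E°(Ca²⁺/Ca).
So E°(Mg²⁺/Mg) = E°cell + E°(Ca²⁺/Ca) = +0.500 + (-2.87) = -2.37 V.

-2.37 V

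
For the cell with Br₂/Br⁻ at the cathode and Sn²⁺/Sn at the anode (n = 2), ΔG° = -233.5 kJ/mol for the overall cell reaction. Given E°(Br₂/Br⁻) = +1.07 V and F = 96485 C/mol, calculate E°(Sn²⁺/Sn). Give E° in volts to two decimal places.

E°cell = −ΔG°/(nF) = −(-233.5×10³)/((2)(96485)) = +1.210 V.
Since Br₂/Br⁻ is the cathode and Sn²⁺/Sn the anode, E°cell = E°(Br₂/Br⁻) − E°(Sn²⁺/Sn).
So E°(Sn²⁺/Sn) = E°(Br₂/Br⁻) − E°cell = (+1.07) − (+1.210) = -0.14 V.

-0.14 V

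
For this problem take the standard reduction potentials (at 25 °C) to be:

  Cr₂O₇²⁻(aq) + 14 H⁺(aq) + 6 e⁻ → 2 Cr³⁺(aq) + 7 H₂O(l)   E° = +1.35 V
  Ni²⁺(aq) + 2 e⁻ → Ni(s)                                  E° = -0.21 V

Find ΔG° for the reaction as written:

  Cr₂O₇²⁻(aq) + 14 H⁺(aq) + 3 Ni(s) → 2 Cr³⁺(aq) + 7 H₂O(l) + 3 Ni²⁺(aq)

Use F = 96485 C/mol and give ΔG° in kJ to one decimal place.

As written, Cr₂O₇²⁻/Cr³⁺ is reduced (cathode) and Ni²⁺/Ni is oxidised (anode), so E°cell = (+1.35) − (-0.21) = +1.56 V.
Balancing electrons gives n = 6.
ΔG° = −nFE° = −(6)(96485)(+1.56) = -903,100 J = -903.1 kJ.

-903.1 kJ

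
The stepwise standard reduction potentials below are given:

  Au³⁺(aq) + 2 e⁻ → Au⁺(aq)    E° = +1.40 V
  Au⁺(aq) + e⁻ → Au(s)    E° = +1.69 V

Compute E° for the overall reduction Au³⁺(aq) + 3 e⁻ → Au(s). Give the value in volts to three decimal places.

Adding the free-energy changes (−nFE°) of the two steps gives −n₃FE°₃ = −n₁FE°₁ − n₂FE°₂.
E°₃ = (2×+1.40 + 1×+1.69) / 3 = (+4.490) / 3 = +1.497 V.

+1.497 V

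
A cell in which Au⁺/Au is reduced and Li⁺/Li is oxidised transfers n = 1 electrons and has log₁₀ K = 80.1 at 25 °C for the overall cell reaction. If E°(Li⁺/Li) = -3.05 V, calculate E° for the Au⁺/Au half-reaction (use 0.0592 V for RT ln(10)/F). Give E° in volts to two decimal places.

+1.69 V

E°cell = (0.0592/n)·log K = (0.0592/1)(80.1) = +4.742 V.
Since Au⁺/Au is the cathode and Li⁺/Li the anode, E°cell = E°(Au⁺/Au) − E°(Li⁺/Li).
So E°(Au⁺/Au) = E°cell + E°(Li⁺/Li) = +4.742 + (-3.05) = +1.69 V.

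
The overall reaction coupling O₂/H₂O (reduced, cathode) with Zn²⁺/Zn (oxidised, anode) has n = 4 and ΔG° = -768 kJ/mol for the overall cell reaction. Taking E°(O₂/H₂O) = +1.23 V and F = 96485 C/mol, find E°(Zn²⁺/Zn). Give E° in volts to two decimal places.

-0.76 V

E°cell = −ΔG°/(nF) = −(-768×10³)/((4)(96485)) = +1.990 V.
Since O₂/H₂O is the cathode and Zn²⁺/Zn the anode, E°cell = E°(O₂/H₂O) − E°(Zn²⁺/Zn).
So E°(Zn²⁺/Zn) = E°(O₂/H₂O) − E°cell = (+1.23) − (+1.990) = -0.76 V.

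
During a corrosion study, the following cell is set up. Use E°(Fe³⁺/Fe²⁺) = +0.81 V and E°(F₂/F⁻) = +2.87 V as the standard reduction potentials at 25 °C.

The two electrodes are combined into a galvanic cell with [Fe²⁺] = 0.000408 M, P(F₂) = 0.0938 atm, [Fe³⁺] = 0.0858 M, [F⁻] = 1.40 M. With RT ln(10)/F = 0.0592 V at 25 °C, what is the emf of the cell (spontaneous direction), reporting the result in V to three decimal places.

F₂/F⁻ is the cathode (higher E°), Fe³⁺/Fe²⁺ the anode: E°cell = +2.87 − (+0.81) = +2.06 V, n = 2.
Overall: F₂(g) + 2 Fe²⁺(aq) → 2 F⁻(aq) + 2 Fe³⁺(aq)
Q = [F⁻]^2·[Fe³⁺]^2 / (P(F₂)·[Fe²⁺]^2); log Q = 5.966.
E = E° − (0.0592/n) log Q = +2.06 − (0.0592/2)(5.966) = +1.883 V.

+1.883 V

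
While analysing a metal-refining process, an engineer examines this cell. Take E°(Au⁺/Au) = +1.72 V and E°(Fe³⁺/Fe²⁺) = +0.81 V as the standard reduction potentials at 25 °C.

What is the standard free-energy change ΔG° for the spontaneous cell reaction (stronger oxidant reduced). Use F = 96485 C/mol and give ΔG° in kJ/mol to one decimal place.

Au⁺/Au (E° = +1.72 V) is the cathode; Fe³⁺/Fe²⁺ (E° = +0.81 V) is the anode, so E°cell = +0.91 V.
Balancing electrons gives n = 1 (lcm of 1 and 1).
ΔG° = −nFE° = −(1)(96485)(+0.91) = -87,801 J = -87.8 kJ/mol.

-87.8 kJ/mol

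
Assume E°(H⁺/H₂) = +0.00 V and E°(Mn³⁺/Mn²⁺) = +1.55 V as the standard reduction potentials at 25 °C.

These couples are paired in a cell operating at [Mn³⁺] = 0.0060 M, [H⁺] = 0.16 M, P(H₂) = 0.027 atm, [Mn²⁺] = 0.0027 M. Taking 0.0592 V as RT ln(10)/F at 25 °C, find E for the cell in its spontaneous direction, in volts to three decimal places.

Mn³⁺/Mn²⁺ is the cathode (higher E°), H⁺/H₂ the anode: E°cell = +1.55 − (+0.00) = +1.55 V, n = 2.
Overall: 2 Mn³⁺(aq) + H₂(g) → 2 Mn²⁺(aq) + 2 H⁺(aq)
Q = [Mn²⁺]^2·[H⁺]^2 / ([Mn³⁺]^2·P(H₂)); log Q = -0.717.
E = E° − (0.0592/n) log Q = +1.55 − (0.0592/2)(-0.717) = +1.571 V.

+1.571 V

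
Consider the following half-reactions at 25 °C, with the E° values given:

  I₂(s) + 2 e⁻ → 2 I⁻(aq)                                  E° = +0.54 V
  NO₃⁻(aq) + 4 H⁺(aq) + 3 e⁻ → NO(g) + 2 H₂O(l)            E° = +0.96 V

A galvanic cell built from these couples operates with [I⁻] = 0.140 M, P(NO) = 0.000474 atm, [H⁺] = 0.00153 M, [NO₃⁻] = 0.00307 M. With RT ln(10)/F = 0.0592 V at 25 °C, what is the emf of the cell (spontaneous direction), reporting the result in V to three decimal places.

+0.163 V

NO₃⁻/NO is the cathode (higher E°), I₂/I⁻ the anode: E°cell = +0.96 − (+0.54) = +0.42 V, n = 6.
Overall: 2 NO₃⁻(aq) + 8 H⁺(aq) + 6 I⁻(aq) → 2 NO(g) + 4 H₂O(l) + 3 I₂(s)
Q = P(NO)^2 / ([NO₃⁻]^2·[H⁺]^8·[I⁻]^6); log Q = 26.023.
E = E° − (0.0592/n) log Q = +0.42 − (0.0592/6)(26.023) = +0.163 V.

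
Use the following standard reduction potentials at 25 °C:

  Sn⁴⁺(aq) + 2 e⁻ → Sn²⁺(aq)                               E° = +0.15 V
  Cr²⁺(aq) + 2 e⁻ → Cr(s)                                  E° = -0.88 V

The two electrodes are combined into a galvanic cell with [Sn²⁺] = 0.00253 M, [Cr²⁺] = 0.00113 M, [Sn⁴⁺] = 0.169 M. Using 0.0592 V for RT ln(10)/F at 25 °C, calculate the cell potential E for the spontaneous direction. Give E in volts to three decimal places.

Sn⁴⁺/Sn²⁺ is the cathode (higher E°), Cr²⁺/Cr the anode: E°cell = +0.15 − (-0.88) = +1.03 V, n = 2.
Overall: Sn⁴⁺(aq) + Cr(s) → Sn²⁺(aq) + Cr²⁺(aq)
Q = [Sn²⁺]·[Cr²⁺] / ([Sn⁴⁺]); log Q = -4.772.
E = E° − (0.0592/n) log Q = +1.03 − (0.0592/2)(-4.772) = +1.171 V.

+1.171 V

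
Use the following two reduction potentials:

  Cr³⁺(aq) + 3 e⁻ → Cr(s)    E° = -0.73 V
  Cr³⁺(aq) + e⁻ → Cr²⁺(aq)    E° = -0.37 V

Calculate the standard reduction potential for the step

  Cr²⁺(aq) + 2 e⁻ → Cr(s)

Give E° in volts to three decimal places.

-0.910 V

Sequential free energies add, so n₃E°₃ = n₁E°₁ + n₂E°₂.
With n₃ = 3, and the known step contributing 1×(-0.37) V, the unknown satisfies 2·E° = 3×(-0.73) − 1×(-0.37) = -1.820.
E° = -1.820 / 2 = -0.910 V.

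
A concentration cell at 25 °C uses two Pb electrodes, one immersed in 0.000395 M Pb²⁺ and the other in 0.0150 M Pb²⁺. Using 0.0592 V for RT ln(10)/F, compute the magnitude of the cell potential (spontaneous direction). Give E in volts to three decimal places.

+0.047 V

For a concentration cell E°cell = 0. The 0.0150 M side is the cathode (reduction is favoured where [Pb²⁺] is higher).
With n = 2, E = −(0.0592/2) log([Pb²⁺]ₐₙ/[Pb²⁺]꜀ₐₜ) = −(0.0592/2) log(0.000395/0.015) = −(0.0592/2)(-1.579) = +0.047 V.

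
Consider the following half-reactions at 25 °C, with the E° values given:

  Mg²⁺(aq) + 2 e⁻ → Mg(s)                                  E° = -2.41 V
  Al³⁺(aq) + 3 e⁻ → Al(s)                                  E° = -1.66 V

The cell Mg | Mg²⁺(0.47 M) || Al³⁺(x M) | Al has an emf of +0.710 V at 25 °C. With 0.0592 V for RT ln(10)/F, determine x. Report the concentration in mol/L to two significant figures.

Al³⁺/Al is the cathode, Mg²⁺/Mg the anode: E°cell = +0.75 V, n = 6.
Overall reaction: 2 Al³⁺(aq) + 3 Mg(s) → 2 Al(s) + 3 Mg²⁺(aq); Q = [Mg²⁺]^3/[Al³⁺]^2.
From E = E° − (0.0592/n) log Q: log Q = (E° − E)·n/0.0592 = (+0.75 − (+0.710))·6/0.0592 = 4.0541.
So 2·log[Al³⁺] = 3·log(0.47) − log Q = -0.9837 − (4.0541) = -5.0378; log[Al³⁺] = -5.0378 / 2 = -2.5189; [Al³⁺] = 10^(-2.5189) ≈ 0.0030 M.

0.0030 M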